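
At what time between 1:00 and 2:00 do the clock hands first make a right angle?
At t minutes past 1:00, the hour hand is at 30 x 1 + 0.5t degrees and the minute hand is at 6t degrees.
The smaller angle between them is 90 degrees when |30H - 5.5t| = 90 or |30H - 5.5t| = 270.
With H = 1, solve 30 x 1 - 5.5t = +/- target for each target:
  t = (30 x 1 - 90) / 5.5 = -10.91 (outside (0, 60))
  t = (30 x 1 + 90) / 5.5 = 21.82
  t = (30 x 1 - 270) / 5.5 = -43.64 (outside (0, 60))
  t = (30 x 1 + 270) / 5.5 = 54.55
Valid solutions in (0, 60): {21.82, 54.55} minutes.
First occurrence: t = 21.82 minutes.
The hands are at right angles at 21.82 minutes past 1:00.

Final answer: 21.82 minutes past 1:00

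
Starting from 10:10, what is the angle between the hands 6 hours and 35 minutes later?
First find the time 6 hours and 35 minutes after 10:10.
Total minutes: 10 x 60 + 10 + 6 x 60 + 35 = 1005.
1005 mod 720 = 285 minutes = 4:45.
Now compute the angle at 4:45:
Hour hand: 4 x 30 + 45 x 0.5 = 142.5 degrees
Minute hand: 45 x 6 = 270 degrees
Difference: |142.5 - 270| = 127.5 degrees
The angle is 127.5 degrees

Final answer: 127.5 degrees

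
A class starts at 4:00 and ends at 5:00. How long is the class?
From 4:00 to 5:00:
(5 x 60 + 0) - (4 x 60 + 0) = 300 - 240 = 60 minutes
= 1 hour

Final answer: 1 hour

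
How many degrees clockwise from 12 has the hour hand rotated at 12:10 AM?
The hour hand moves 30 degrees per hour and 0.5 degrees per minute.
At 12:10: (0) x 30 + 10 x 0.5 = 0 + 5 = 5 degrees

Final answer: 5 degrees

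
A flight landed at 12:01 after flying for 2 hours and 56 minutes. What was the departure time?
Starting time: 12:01 = 1 total minutes past 12:00
Subtracting: 2 hours and 56 minutes = 176 minutes
1 - 176 = -175 (negative, add 12 hours = 720) = 545 minutes
= 9 hours and 5 minutes past 12:00 = 9:05

Final answer: 9:05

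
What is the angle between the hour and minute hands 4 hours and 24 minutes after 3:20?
First find the time 4 hours and 24 minutes after 3:20.
Total minutes: 3 x 60 + 20 + 4 x 60 + 24 = 464.
464 mod 720 = 464 minutes = 7:44.
Now compute the angle at 7:44:
Hour hand: 7 x 30 + 44 x 0.5 = 232 degrees
Minute hand: 44 x 6 = 264 degrees
Difference: |232 - 264| = 32 degrees
The angle is 32 degrees

Final answer: 32 degrees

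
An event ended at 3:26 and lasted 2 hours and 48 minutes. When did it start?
Starting time: 3:26 = 206 total minutes past 12:00
Subtracting: 2 hours and 48 minutes = 168 minutes
206 - 168 = 38 minutes
= 38 minutes past 12:00 = 12:38

Final answer: 12:38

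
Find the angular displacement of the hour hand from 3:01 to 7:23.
The hour hand moves 0.5 degrees per minute.
Time elapsed: 7:23 - 3:01 = 262 minutes
Angular displacement: 262 x 0.5 = 131 degrees

Final answer: 131 degrees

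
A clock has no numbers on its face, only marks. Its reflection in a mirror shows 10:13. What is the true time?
Reflection across the vertical (12-6) axis maps a hand at angle A degrees to (360 - A) degrees, which sends a reading of T minutes past 12:00 to (720 - T) minutes past 12:00.
Mirror reads 10:13 = 613 minutes past 12:00.
Actual time: (720 - 613) mod 720 = 107 minutes = 1:47.

Final answer: 1:47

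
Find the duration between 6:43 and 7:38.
From 6:43 to 7:38:
(7 x 60 + 38) - (6 x 60 + 43) = 458 - 403 = 55 minutes
= 55 minutes

Final answer: 55 minutes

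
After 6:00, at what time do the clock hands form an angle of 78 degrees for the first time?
At t minutes past 6:00, the hour hand is at 30 x 6 + 0.5t degrees and the minute hand is at 6t degrees.
The smaller angle between them is 78 degrees when |30H - 5.5t| = 78 or |30H - 5.5t| = 282.
With H = 6, solve 30 x 6 - 5.5t = +/- target for each target:
  t = (30 x 6 - 78) / 5.5 = 18.55
  t = (30 x 6 + 78) / 5.5 = 46.91
  t = (30 x 6 - 282) / 5.5 = -18.55 (outside (0, 60))
  t = (30 x 6 + 282) / 5.5 = 84 (outside (0, 60))
Valid solutions in (0, 60): {18.55, 46.91} minutes.
The first occurrence is t = 18.55 minutes.
The hands form a 78-degree angle at 18.55 minutes past 6:00.

Final answer: 18.55 minutes past 6:00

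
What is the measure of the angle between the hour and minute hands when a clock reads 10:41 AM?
Hour hand position: 10 x 30 + 41 x 0.5 = 320.5 degrees
Minute hand position: 41 x 6 = 246 degrees
Difference: |320.5 - 246| = 74.5 degrees
The angle between the hands is 74.5 degrees

Final answer: 74.5 degrees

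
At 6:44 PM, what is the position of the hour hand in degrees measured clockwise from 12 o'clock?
The hour hand moves 30 degrees per hour and 0.5 degrees per minute.
At 6:44: (6) x 30 + 44 x 0.5 = 180 + 22 = 202 degrees

Final answer: 202 degrees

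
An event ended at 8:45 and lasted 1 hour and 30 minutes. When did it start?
Starting time: 8:45 = 525 total minutes past 12:00
Subtracting: 1 hour and 30 minutes = 90 minutes
525 - 90 = 435 minutes
= 7 hours and 15 minutes past 12:00 = 7:15

Final answer: 7:15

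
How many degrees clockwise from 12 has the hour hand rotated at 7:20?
The hour hand moves 30 degrees per hour and 0.5 degrees per minute.
At 7:20: (7) x 30 + 20 x 0.5 = 210 + 10 = 220 degrees

Final answer: 220 degrees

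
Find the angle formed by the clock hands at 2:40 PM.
Hour hand position: 2 x 30 + 40 x 0.5 = 80 degrees
Minute hand position: 40 x 6 = 240 degrees
Difference: |80 - 240| = 160 degrees
The angle between the hands is 160 degrees

Final answer: 160 degrees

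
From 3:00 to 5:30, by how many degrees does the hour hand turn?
The hour hand moves 0.5 degrees per minute.
Time elapsed: 5:30 - 3:00 = 150 minutes
Angular displacement: 150 x 0.5 = 75 degrees

Final answer: 75 degrees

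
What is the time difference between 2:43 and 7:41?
From 2:43 to 7:41:
(7 x 60 + 41) - (2 x 60 + 43) = 461 - 163 = 298 minutes
= 4 hours and 58 minutes

Final answer: 4 hours and 58 minutes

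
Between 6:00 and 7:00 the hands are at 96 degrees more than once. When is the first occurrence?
At t minutes past 6:00, the hour hand is at 30 x 6 + 0.5t degrees and the minute hand is at 6t degrees.
The smaller angle between them is 96 degrees when |30H - 5.5t| = 96 or |30H - 5.5t| = 264.
With H = 6, solve 30 x 6 - 5.5t = +/- target for each target:
  t = (30 x 6 - 96) / 5.5 = 15.27
  t = (30 x 6 + 96) / 5.5 = 50.18
  t = (30 x 6 - 264) / 5.5 = -15.27 (outside (0, 60))
  t = (30 x 6 + 264) / 5.5 = 80.73 (outside (0, 60))
Valid solutions in (0, 60): {15.27, 50.18} minutes.
The first occurrence is t = 15.27 minutes.
The hands form a 96-degree angle at 15.27 minutes past 6:00.

Final answer: 15.27 minutes past 6:00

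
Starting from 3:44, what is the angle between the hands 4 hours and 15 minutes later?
First find the time 4 hours and 15 minutes after 3:44.
Total minutes: 3 x 60 + 44 + 4 x 60 + 15 = 479.
479 mod 720 = 479 minutes = 7:59.
Now compute the angle at 7:59:
Hour hand: 7 x 30 + 59 x 0.5 = 239.5 degrees
Minute hand: 59 x 6 = 354 degrees
Difference: |239.5 - 354| = 114.5 degrees
The angle is 114.5 degrees

Final answer: 114.5 degrees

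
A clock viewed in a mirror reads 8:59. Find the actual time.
Reflection across the vertical (12-6) axis maps a hand at angle A degrees to (360 - A) degrees, which sends a reading of T minutes past 12:00 to (720 - T) minutes past 12:00.
Mirror reads 8:59 = 539 minutes past 12:00.
Actual time: (720 - 539) mod 720 = 181 minutes = 3:01.

Final answer: 3:01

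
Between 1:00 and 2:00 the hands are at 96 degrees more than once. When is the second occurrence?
At t minutes past 1:00, the hour hand is at 30 x 1 + 0.5t degrees and the minute hand is at 6t degrees.
The smaller angle between them is 96 degrees when |30H - 5.5t| = 96 or |30H - 5.5t| = 264.
With H = 1, solve 30 x 1 - 5.5t = +/- target for each target:
  t = (30 x 1 - 96) / 5.5 = -12 (outside (0, 60))
  t = (30 x 1 + 96) / 5.5 = 22.91
  t = (30 x 1 - 264) / 5.5 = -42.55 (outside (0, 60))
  t = (30 x 1 + 264) / 5.5 = 53.45
Valid solutions in (0, 60): {22.91, 53.45} minutes.
The second occurrence is t = 53.45 minutes.
The hands form a 96-degree angle at 53.45 minutes past 1:00.

Final answer: 53.45 minutes past 1:00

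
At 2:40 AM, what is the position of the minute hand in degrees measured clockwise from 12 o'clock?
The minute hand moves 6 degrees per minute.
At 2:40: 40 x 6 = 240 degrees

Final answer: 240 degrees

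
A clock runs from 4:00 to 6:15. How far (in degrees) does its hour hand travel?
The hour hand moves 0.5 degrees per minute.
Time elapsed: 6:15 - 4:00 = 135 minutes
Angular displacement: 135 x 0.5 = 67.5 degrees

Final answer: 67.5 degrees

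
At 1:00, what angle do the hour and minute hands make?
Hour hand position: 1 x 30 + 0 x 0.5 = 30 degrees
Minute hand position: 0 x 6 = 0 degrees
Difference: |30 - 0| = 30 degrees
The angle between the hands is 30 degrees

Final answer: 30 degrees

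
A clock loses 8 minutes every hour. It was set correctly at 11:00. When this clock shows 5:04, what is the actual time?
For every 60 true minutes, the faulty clock advances 52 minutes, so 1 faulty-clock minute corresponds to 60/52 true minutes.
From 11:00 to 5:04 on the faulty dial is 364 minutes.
True elapsed: 364 x 60/52 = 420 minutes = 7 hours.
True time: 11:00 + 7 hours = 6:00.

Final answer: 6:00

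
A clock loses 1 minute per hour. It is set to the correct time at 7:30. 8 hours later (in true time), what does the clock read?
For every 60 true minutes, the faulty clock advances 60 - 1 = 59 minutes.
True elapsed: 8 hours = 480 minutes.
Faulty clock advances: 480 x 59/60 = 472 minutes (drift: 8 minutes behind).
Shown time: 7:30 + 472 minutes = 3:22.

Final answer: 3:22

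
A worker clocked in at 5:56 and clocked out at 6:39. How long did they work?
From 5:56 to 6:39:
(6 x 60 + 39) - (5 x 60 + 56) = 399 - 356 = 43 minutes
= 43 minutes

Final answer: 43 minutes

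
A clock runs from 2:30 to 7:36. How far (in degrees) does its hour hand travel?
The hour hand moves 0.5 degrees per minute.
Time elapsed: 7:36 - 2:30 = 306 minutes
Angular displacement: 306 x 0.5 = 153 degrees

Final answer: 153 degrees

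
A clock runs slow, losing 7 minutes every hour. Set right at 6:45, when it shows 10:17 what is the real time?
For every 60 true minutes, the faulty clock advances 53 minutes, so 1 faulty-clock minute corresponds to 60/53 true minutes.
From 6:45 to 10:17 on the faulty dial is 212 minutes.
True elapsed: 212 x 60/53 = 240 minutes = 4 hours.
True time: 6:45 + 4 hours = 10:45.

Final answer: 10:45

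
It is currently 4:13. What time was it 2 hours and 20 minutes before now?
Starting time: 4:13 = 253 total minutes past 12:00
Subtracting: 2 hours and 20 minutes = 140 minutes
253 - 140 = 113 minutes
= 1 hour and 53 minutes past 12:00 = 1:53

Final answer: 1:53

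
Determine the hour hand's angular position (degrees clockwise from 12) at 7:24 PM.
The hour hand moves 30 degrees per hour and 0.5 degrees per minute.
At 7:24: (7) x 30 + 24 x 0.5 = 210 + 12 = 222 degrees

Final answer: 222 degrees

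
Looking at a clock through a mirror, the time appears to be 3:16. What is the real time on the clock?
Reflection across the vertical (12-6) axis maps a hand at angle A degrees to (360 - A) degrees, which sends a reading of T minutes past 12:00 to (720 - T) minutes past 12:00.
Mirror reads 3:16 = 196 minutes past 12:00.
Actual time: (720 - 196) mod 720 = 524 minutes = 8:44.

Final answer: 8:44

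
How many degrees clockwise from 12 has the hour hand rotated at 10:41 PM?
The hour hand moves 30 degrees per hour and 0.5 degrees per minute.
At 10:41: (10) x 30 + 41 x 0.5 = 300 + 20.5 = 320.5 degrees

Final answer: 320.5 degrees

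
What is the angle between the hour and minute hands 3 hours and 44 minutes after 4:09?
First find the time 3 hours and 44 minutes after 4:09.
Total minutes: 4 x 60 + 9 + 3 x 60 + 44 = 473.
473 mod 720 = 473 minutes = 7:53.
Now compute the angle at 7:53:
Hour hand: 7 x 30 + 53 x 0.5 = 236.5 degrees
Minute hand: 53 x 6 = 318 degrees
Difference: |236.5 - 318| = 81.5 degrees
The angle is 81.5 degrees

Final answer: 81.5 degrees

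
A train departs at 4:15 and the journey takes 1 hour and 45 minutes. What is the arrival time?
Starting time: 4:15
Adding 45 minutes to 15 minutes: 15 + 45 = 60 minutes = 1 hour
Adding 1 hour: 4 + 1 + 1 (carry) = 6
Final time: 6:00

Final answer: 6:00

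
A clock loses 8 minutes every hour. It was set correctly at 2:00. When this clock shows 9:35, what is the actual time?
For every 60 true minutes, the faulty clock advances 52 minutes, so 1 faulty-clock minute corresponds to 60/52 true minutes.
From 2:00 to 9:35 on the faulty dial is 455 minutes.
True elapsed: 455 x 60/52 = 525 minutes = 8 hours and 45 minutes.
True time: 2:00 + 8 hours and 45 minutes = 10:45.

Final answer: 10:45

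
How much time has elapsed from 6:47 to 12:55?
From 6:47 to 12:55:
(12 x 60 + 55) - (6 x 60 + 47) = 775 - 407 = 368 minutes
= 6 hours and 8 minutes

Final answer: 6 hours and 8 minutes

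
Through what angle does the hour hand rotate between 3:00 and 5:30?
The hour hand moves 0.5 degrees per minute.
Time elapsed: 5:30 - 3:00 = 150 minutes
Angular displacement: 150 x 0.5 = 75 degrees

Final answer: 75 degrees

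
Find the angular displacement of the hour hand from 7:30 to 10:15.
The hour hand moves 0.5 degrees per minute.
Time elapsed: 10:15 - 7:30 = 165 minutes
Angular displacement: 165 x 0.5 = 82.5 degrees

Final answer: 82.5 degrees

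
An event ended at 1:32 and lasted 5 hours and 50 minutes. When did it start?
Starting time: 1:32 = 92 total minutes past 12:00
Subtracting: 5 hours and 50 minutes = 350 minutes
92 - 350 = -258 (negative, add 12 hours = 720) = 462 minutes
= 7 hours and 42 minutes past 12:00 = 7:42

Final answer: 7:42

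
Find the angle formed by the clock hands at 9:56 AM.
Hour hand position: 9 x 30 + 56 x 0.5 = 298 degrees
Minute hand position: 56 x 6 = 336 degrees
Difference: |298 - 336| = 38 degrees
The angle between the hands is 38 degrees

Final answer: 38 degrees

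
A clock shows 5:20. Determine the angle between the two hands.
Hour hand position: 5 x 30 + 20 x 0.5 = 160 degrees
Minute hand position: 20 x 6 = 120 degrees
Difference: |160 - 120| = 40 degrees
The angle between the hands is 40 degrees

Final answer: 40 degrees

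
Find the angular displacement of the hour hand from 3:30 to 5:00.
The hour hand moves 0.5 degrees per minute.
Time elapsed: 5:00 - 3:30 = 90 minutes
Angular displacement: 90 x 0.5 = 45 degrees

Final answer: 45 degrees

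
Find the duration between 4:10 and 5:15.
From 4:10 to 5:15:
(5 x 60 + 15) - (4 x 60 + 10) = 315 - 250 = 65 minutes
= 1 hour and 5 minutes

Final answer: 1 hour and 5 minutes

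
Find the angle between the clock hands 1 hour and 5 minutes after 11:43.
First find the time 1 hour and 5 minutes after 11:43.
Total minutes: 11 x 60 + 43 + 1 x 60 + 5 = 768.
768 mod 720 = 48 minutes = 12:48.
Now compute the angle at 12:48:
Hour hand: 0 x 30 + 48 x 0.5 = 24 degrees
Minute hand: 48 x 6 = 288 degrees
Difference: |24 - 288| = 264 degrees
Smaller angle: 360 - 264 = 96 degrees

Final answer: 96 degrees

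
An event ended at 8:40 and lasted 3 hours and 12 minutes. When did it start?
Starting time: 8:40 = 520 total minutes past 12:00
Subtracting: 3 hours and 12 minutes = 192 minutes
520 - 192 = 328 minutes
= 5 hours and 28 minutes past 12:00 = 5:28

Final answer: 5:28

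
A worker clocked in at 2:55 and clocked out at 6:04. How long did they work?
From 2:55 to 6:04:
(6 x 60 + 4) - (2 x 60 + 55) = 364 - 175 = 189 minutes
= 3 hours and 9 minutes

Final answer: 3 hours and 9 minutes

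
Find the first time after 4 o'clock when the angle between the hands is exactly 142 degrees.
At t minutes past 4:00, the hour hand is at 30 x 4 + 0.5t degrees and the minute hand is at 6t degrees.
The smaller angle between them is 142 degrees when |30H - 5.5t| = 142 or |30H - 5.5t| = 218.
With H = 4, solve 30 x 4 - 5.5t = +/- target for each target:
  t = (30 x 4 - 142) / 5.5 = -4 (outside (0, 60))
  t = (30 x 4 + 142) / 5.5 = 47.64
  t = (30 x 4 - 218) / 5.5 = -17.82 (outside (0, 60))
  t = (30 x 4 + 218) / 5.5 = 61.45 (outside (0, 60))
Valid solutions in (0, 60): {47.64} minutes.
The first occurrence is t = 47.64 minutes.
The hands form a 142-degree angle at 47.64 minutes past 4:00.

Final answer: 47.64 minutes past 4:00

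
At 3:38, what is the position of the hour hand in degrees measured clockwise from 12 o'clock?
The hour hand moves 30 degrees per hour and 0.5 degrees per minute.
At 3:38: (3) x 30 + 38 x 0.5 = 90 + 19 = 109 degrees

Final answer: 109 degrees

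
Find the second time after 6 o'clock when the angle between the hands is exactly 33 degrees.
At t minutes past 6:00, the hour hand is at 30 x 6 + 0.5t degrees and the minute hand is at 6t degrees.
The smaller angle between them is 33 degrees when |30H - 5.5t| = 33 or |30H - 5.5t| = 327.
With H = 6, solve 30 x 6 - 5.5t = +/- target for each target:
  t = (30 x 6 - 33) / 5.5 = 26.73
  t = (30 x 6 + 33) / 5.5 = 38.73
  t = (30 x 6 - 327) / 5.5 = -26.73 (outside (0, 60))
  t = (30 x 6 + 327) / 5.5 = 92.18 (outside (0, 60))
Valid solutions in (0, 60): {26.73, 38.73} minutes.
The second occurrence is t = 38.73 minutes.
The hands form a 33-degree angle at 38.73 minutes past 6:00.

Final answer: 38.73 minutes past 6:00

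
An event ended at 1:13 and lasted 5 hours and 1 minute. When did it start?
Starting time: 1:13 = 73 total minutes past 12:00
Subtracting: 5 hours and 1 minute = 301 minutes
73 - 301 = -228 (negative, add 12 hours = 720) = 492 minutes
= 8 hours and 12 minutes past 12:00 = 8:12

Final answer: 8:12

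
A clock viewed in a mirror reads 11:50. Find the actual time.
Reflection across the vertical (12-6) axis maps a hand at angle A degrees to (360 - A) degrees, which sends a reading of T minutes past 12:00 to (720 - T) minutes past 12:00.
Mirror reads 11:50 = 710 minutes past 12:00.
Actual time: (720 - 710) mod 720 = 10 minutes = 12:10.

Final answer: 12:10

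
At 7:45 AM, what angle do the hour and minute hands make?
Hour hand position: 7 x 30 + 45 x 0.5 = 232.5 degrees
Minute hand position: 45 x 6 = 270 degrees
Difference: |232.5 - 270| = 37.5 degrees
The angle between the hands is 37.5 degrees

Final answer: 37.5 degrees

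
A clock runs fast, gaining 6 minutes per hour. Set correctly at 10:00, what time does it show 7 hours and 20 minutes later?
For every 60 true minutes, the faulty clock advances 60 + 6 = 66 minutes.
True elapsed: 7 hours and 20 minutes = 440 minutes.
Faulty clock advances: 440 x 66/60 = 484 minutes (drift: 44 minutes ahead).
Shown time: 10:00 + 484 minutes = 6:04.

Final answer: 6:04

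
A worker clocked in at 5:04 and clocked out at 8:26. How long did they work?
From 5:04 to 8:26:
(8 x 60 + 26) - (5 x 60 + 4) = 506 - 304 = 202 minutes
= 3 hours and 22 minutes

Final answer: 3 hours and 22 minutes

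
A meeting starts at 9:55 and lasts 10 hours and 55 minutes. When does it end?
Starting time: 9:55
Adding 55 minutes to 55 minutes: 55 + 55 = 110 minutes = 1 hour and 50 minutes
Adding 10 hours: 9 + 10 + 1 (carry) = 20 - 12 = 8
Final time: 8:50

Final answer: 8:50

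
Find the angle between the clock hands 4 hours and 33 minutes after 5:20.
First find the time 4 hours and 33 minutes after 5:20.
Total minutes: 5 x 60 + 20 + 4 x 60 + 33 = 593.
593 mod 720 = 593 minutes = 9:53.
Now compute the angle at 9:53:
Hour hand: 9 x 30 + 53 x 0.5 = 296.5 degrees
Minute hand: 53 x 6 = 318 degrees
Difference: |296.5 - 318| = 21.5 degrees
The angle is 21.5 degrees

Final answer: 21.5 degrees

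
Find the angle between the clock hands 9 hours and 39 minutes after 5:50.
First find the time 9 hours and 39 minutes after 5:50.
Total minutes: 5 x 60 + 50 + 9 x 60 + 39 = 929.
929 mod 720 = 209 minutes = 3:29.
Now compute the angle at 3:29:
Hour hand: 3 x 30 + 29 x 0.5 = 104.5 degrees
Minute hand: 29 x 6 = 174 degrees
Difference: |104.5 - 174| = 69.5 degrees
The angle is 69.5 degrees

Final answer: 69.5 degrees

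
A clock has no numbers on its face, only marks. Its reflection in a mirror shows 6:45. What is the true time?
Reflection across the vertical (12-6) axis maps a hand at angle A degrees to (360 - A) degrees, which sends a reading of T minutes past 12:00 to (720 - T) minutes past 12:00.
Mirror reads 6:45 = 405 minutes past 12:00.
Actual time: (720 - 405) mod 720 = 315 minutes = 5:15.

Final answer: 5:15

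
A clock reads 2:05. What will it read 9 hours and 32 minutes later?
Starting time: 2:05
Adding 32 minutes to 5 minutes: 5 + 32 = 37 minutes
Adding 9 hours: 2 + 9 = 11
Final time: 11:37

Final answer: 11:37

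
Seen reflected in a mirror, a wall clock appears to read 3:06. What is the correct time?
Reflection across the vertical (12-6) axis maps a hand at angle A degrees to (360 - A) degrees, which sends a reading of T minutes past 12:00 to (720 - T) minutes past 12:00.
Mirror reads 3:06 = 186 minutes past 12:00.
Actual time: (720 - 186) mod 720 = 534 minutes = 8:54.

Final answer: 8:54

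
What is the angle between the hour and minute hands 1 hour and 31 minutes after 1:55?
First find the time 1 hour and 31 minutes after 1:55.
Total minutes: 1 x 60 + 55 + 1 x 60 + 31 = 206.
206 mod 720 = 206 minutes = 3:26.
Now compute the angle at 3:26:
Hour hand: 3 x 30 + 26 x 0.5 = 103 degrees
Minute hand: 26 x 6 = 156 degrees
Difference: |103 - 156| = 53 degrees
The angle is 53 degrees

Final answer: 53 degrees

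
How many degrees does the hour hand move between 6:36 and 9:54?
The hour hand moves 0.5 degrees per minute.
Time elapsed: 9:54 - 6:36 = 198 minutes
Angular displacement: 198 x 0.5 = 99 degrees

Final answer: 99 degrees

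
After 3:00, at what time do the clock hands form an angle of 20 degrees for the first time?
At t minutes past 3:00, the hour hand is at 30 x 3 + 0.5t degrees and the minute hand is at 6t degrees.
The smaller angle between them is 20 degrees when |30H - 5.5t| = 20 or |30H - 5.5t| = 340.
With H = 3, solve 30 x 3 - 5.5t = +/- target for each target:
  t = (30 x 3 - 20) / 5.5 = 12.73
  t = (30 x 3 + 20) / 5.5 = 20
  t = (30 x 3 - 340) / 5.5 = -45.45 (outside (0, 60))
  t = (30 x 3 + 340) / 5.5 = 78.18 (outside (0, 60))
Valid solutions in (0, 60): {12.73, 20} minutes.
The first occurrence is t = 12.73 minutes.
The hands form a 20-degree angle at 12.73 minutes past 3:00.

Final answer: 12.73 minutes past 3:00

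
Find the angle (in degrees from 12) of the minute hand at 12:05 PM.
The minute hand moves 6 degrees per minute.
At 12:05: 5 x 6 = 30 degrees

Final answer: 30 degrees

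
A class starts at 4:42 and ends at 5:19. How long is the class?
From 4:42 to 5:19:
(5 x 60 + 19) - (4 x 60 + 42) = 319 - 282 = 37 minutes
= 37 minutes

Final answer: 37 minutes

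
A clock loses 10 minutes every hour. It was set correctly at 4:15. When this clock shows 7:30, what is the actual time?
For every 60 true minutes, the faulty clock advances 50 minutes, so 1 faulty-clock minute corresponds to 60/50 true minutes.
From 4:15 to 7:30 on the faulty dial is 195 minutes.
True elapsed: 195 x 60/50 = 234 minutes = 3 hours and 54 minutes.
True time: 4:15 + 3 hours and 54 minutes = 8:09.

Final answer: 8:09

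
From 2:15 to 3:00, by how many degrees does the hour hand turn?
The hour hand moves 0.5 degrees per minute.
Time elapsed: 3:00 - 2:15 = 45 minutes
Angular displacement: 45 x 0.5 = 22.5 degrees

Final answer: 22.5 degrees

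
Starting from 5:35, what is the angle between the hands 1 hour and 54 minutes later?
First find the time 1 hour and 54 minutes after 5:35.
Total minutes: 5 x 60 + 35 + 1 x 60 + 54 = 449.
449 mod 720 = 449 minutes = 7:29.
Now compute the angle at 7:29:
Hour hand: 7 x 30 + 29 x 0.5 = 224.5 degrees
Minute hand: 29 x 6 = 174 degrees
Difference: |224.5 - 174| = 50.5 degrees
The angle is 50.5 degrees

Final answer: 50.5 degrees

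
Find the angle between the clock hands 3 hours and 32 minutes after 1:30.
First find the time 3 hours and 32 minutes after 1:30.
Total minutes: 1 x 60 + 30 + 3 x 60 + 32 = 302.
302 mod 720 = 302 minutes = 5:02.
Now compute the angle at 5:02:
Hour hand: 5 x 30 + 2 x 0.5 = 151 degrees
Minute hand: 2 x 6 = 12 degrees
Difference: |151 - 12| = 139 degrees
The angle is 139 degrees

Final answer: 139 degrees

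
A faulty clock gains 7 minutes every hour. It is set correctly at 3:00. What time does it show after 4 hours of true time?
For every 60 true minutes, the faulty clock advances 60 + 7 = 67 minutes.
True elapsed: 4 hours = 240 minutes.
Faulty clock advances: 240 x 67/60 = 268 minutes (drift: 28 minutes ahead).
Shown time: 3:00 + 268 minutes = 7:28.

Final answer: 7:28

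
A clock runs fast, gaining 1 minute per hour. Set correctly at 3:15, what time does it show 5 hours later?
For every 60 true minutes, the faulty clock advances 60 + 1 = 61 minutes.
True elapsed: 5 hours = 300 minutes.
Faulty clock advances: 300 x 61/60 = 305 minutes (drift: 5 minutes ahead).
Shown time: 3:15 + 305 minutes = 8:20.

Final answer: 8:20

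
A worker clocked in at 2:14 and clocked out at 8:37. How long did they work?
From 2:14 to 8:37:
(8 x 60 + 37) - (2 x 60 + 14) = 517 - 134 = 383 minutes
= 6 hours and 23 minutes

Final answer: 6 hours and 23 minutes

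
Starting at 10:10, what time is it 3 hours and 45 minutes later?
Starting time: 10:10
Adding 45 minutes to 10 minutes: 10 + 45 = 55 minutes
Adding 3 hours: 10 + 3 = 13 - 12 = 1
Final time: 1:55

Final answer: 1:55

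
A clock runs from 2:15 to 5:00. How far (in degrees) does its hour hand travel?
The hour hand moves 0.5 degrees per minute.
Time elapsed: 5:00 - 2:15 = 165 minutes
Angular displacement: 165 x 0.5 = 82.5 degrees

Final answer: 82.5 degrees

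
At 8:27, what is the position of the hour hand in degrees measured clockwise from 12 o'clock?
The hour hand moves 30 degrees per hour and 0.5 degrees per minute.
At 8:27: (8) x 30 + 27 x 0.5 = 240 + 13.5 = 253.5 degrees

Final answer: 253.5 degrees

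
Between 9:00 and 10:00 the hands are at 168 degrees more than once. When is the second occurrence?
At t minutes past 9:00, the hour hand is at 30 x 9 + 0.5t degrees and the minute hand is at 6t degrees.
The smaller angle between them is 168 degrees when |30H - 5.5t| = 168 or |30H - 5.5t| = 192.
With H = 9, solve 30 x 9 - 5.5t = +/- target for each target:
  t = (30 x 9 - 168) / 5.5 = 18.55
  t = (30 x 9 + 168) / 5.5 = 79.64 (outside (0, 60))
  t = (30 x 9 - 192) / 5.5 = 14.18
  t = (30 x 9 + 192) / 5.5 = 84 (outside (0, 60))
Valid solutions in (0, 60): {14.18, 18.55} minutes.
The second occurrence is t = 18.55 minutes.
The hands form a 168-degree angle at 18.55 minutes past 9:00.

Final answer: 18.55 minutes past 9:00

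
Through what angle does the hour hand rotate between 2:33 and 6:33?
The hour hand moves 0.5 degrees per minute.
Time elapsed: 6:33 - 2:33 = 240 minutes
Angular displacement: 240 x 0.5 = 120 degrees

Final answer: 120 degrees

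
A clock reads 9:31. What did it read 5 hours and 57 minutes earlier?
Starting time: 9:31 = 571 total minutes past 12:00
Subtracting: 5 hours and 57 minutes = 357 minutes
571 - 357 = 214 minutes
= 3 hours and 34 minutes past 12:00 = 3:34

Final answer: 3:34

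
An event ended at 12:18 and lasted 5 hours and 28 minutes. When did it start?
Starting time: 12:18 = 18 total minutes past 12:00
Subtracting: 5 hours and 28 minutes = 328 minutes
18 - 328 = -310 (negative, add 12 hours = 720) = 410 minutes
= 6 hours and 50 minutes past 12:00 = 6:50

Final answer: 6:50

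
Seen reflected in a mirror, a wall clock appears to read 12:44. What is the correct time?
Reflection across the vertical (12-6) axis maps a hand at angle A degrees to (360 - A) degrees, which sends a reading of T minutes past 12:00 to (720 - T) minutes past 12:00.
Mirror reads 12:44 = 44 minutes past 12:00.
Actual time: (720 - 44) mod 720 = 676 minutes = 11:16.

Final answer: 11:16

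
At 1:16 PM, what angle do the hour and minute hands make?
Hour hand position: 1 x 30 + 16 x 0.5 = 38 degrees
Minute hand position: 16 x 6 = 96 degrees
Difference: |38 - 96| = 58 degrees
The angle between the hands is 58 degrees

Final answer: 58 degrees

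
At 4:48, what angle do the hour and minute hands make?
Hour hand position: 4 x 30 + 48 x 0.5 = 144 degrees
Minute hand position: 48 x 6 = 288 degrees
Difference: |144 - 288| = 144 degrees
The angle between the hands is 144 degrees

Final answer: 144 degrees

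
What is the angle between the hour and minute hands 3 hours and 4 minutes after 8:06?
First find the time 3 hours and 4 minutes after 8:06.
Total minutes: 8 x 60 + 6 + 3 x 60 + 4 = 670.
670 mod 720 = 670 minutes = 11:10.
Now compute the angle at 11:10:
Hour hand: 11 x 30 + 10 x 0.5 = 335 degrees
Minute hand: 10 x 6 = 60 degrees
Difference: |335 - 60| = 275 degrees
Smaller angle: 360 - 275 = 85 degrees

Final answer: 85 degrees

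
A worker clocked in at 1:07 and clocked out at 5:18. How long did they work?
From 1:07 to 5:18:
(5 x 60 + 18) - (1 x 60 + 7) = 318 - 67 = 251 minutes
= 4 hours and 11 minutes

Final answer: 4 hours and 11 minutes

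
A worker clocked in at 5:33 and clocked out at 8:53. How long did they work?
From 5:33 to 8:53:
(8 x 60 + 53) - (5 x 60 + 33) = 533 - 333 = 200 minutes
= 3 hours and 20 minutes

Final answer: 3 hours and 20 minutes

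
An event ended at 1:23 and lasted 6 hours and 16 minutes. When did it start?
Starting time: 1:23 = 83 total minutes past 12:00
Subtracting: 6 hours and 16 minutes = 376 minutes
83 - 376 = -293 (negative, add 12 hours = 720) = 427 minutes
= 7 hours and 7 minutes past 12:00 = 7:07

Final answer: 7:07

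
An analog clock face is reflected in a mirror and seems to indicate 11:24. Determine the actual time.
Reflection across the vertical (12-6) axis maps a hand at angle A degrees to (360 - A) degrees, which sends a reading of T minutes past 12:00 to (720 - T) minutes past 12:00.
Mirror reads 11:24 = 684 minutes past 12:00.
Actual time: (720 - 684) mod 720 = 36 minutes = 12:36.

Final answer: 12:36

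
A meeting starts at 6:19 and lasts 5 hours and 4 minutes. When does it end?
Starting time: 6:19
Adding 4 minutes to 19 minutes: 19 + 4 = 23 minutes
Adding 5 hours: 6 + 5 = 11
Final time: 11:23

Final answer: 11:23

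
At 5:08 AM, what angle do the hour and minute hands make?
Hour hand position: 5 x 30 + 8 x 0.5 = 154 degrees
Minute hand position: 8 x 6 = 48 degrees
Difference: |154 - 48| = 106 degrees
The angle between the hands is 106 degrees

Final answer: 106 degrees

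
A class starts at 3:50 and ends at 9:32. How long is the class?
From 3:50 to 9:32:
(9 x 60 + 32) - (3 x 60 + 50) = 572 - 230 = 342 minutes
= 5 hours and 42 minutes

Final answer: 5 hours and 42 minutes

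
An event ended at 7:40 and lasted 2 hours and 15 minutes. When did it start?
Starting time: 7:40 = 460 total minutes past 12:00
Subtracting: 2 hours and 15 minutes = 135 minutes
460 - 135 = 325 minutes
= 5 hours and 25 minutes past 12:00 = 5:25

Final answer: 5:25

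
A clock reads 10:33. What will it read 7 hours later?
Starting time: 10:33
Adding 0 minutes to 33 minutes: 33 + 0 = 33 minutes
Adding 7 hours: 10 + 7 = 17 - 12 = 5
Final time: 5:33

Final answer: 5:33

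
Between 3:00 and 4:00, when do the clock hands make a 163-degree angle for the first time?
At t minutes past 3:00, the hour hand is at 30 x 3 + 0.5t degrees and the minute hand is at 6t degrees.
The smaller angle between them is 163 degrees when |30H - 5.5t| = 163 or |30H - 5.5t| = 197.
With H = 3, solve 30 x 3 - 5.5t = +/- target for each target:
  t = (30 x 3 - 163) / 5.5 = -13.27 (outside (0, 60))
  t = (30 x 3 + 163) / 5.5 = 46
  t = (30 x 3 - 197) / 5.5 = -19.45 (outside (0, 60))
  t = (30 x 3 + 197) / 5.5 = 52.18
Valid solutions in (0, 60): {46, 52.18} minutes.
The first occurrence is t = 46 minutes.
The hands form a 163-degree angle at 46 minutes past 3:00.

Final answer: 46 minutes past 3:00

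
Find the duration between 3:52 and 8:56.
From 3:52 to 8:56:
(8 x 60 + 56) - (3 x 60 + 52) = 536 - 232 = 304 minutes
= 5 hours and 4 minutes

Final answer: 5 hours and 4 minutes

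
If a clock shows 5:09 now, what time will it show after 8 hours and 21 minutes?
Starting time: 5:09
Adding 21 minutes to 9 minutes: 9 + 21 = 30 minutes
Adding 8 hours: 5 + 8 = 13 - 12 = 1
Final time: 1:30

Final answer: 1:30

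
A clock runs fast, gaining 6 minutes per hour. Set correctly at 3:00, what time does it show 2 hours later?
For every 60 true minutes, the faulty clock advances 60 + 6 = 66 minutes.
True elapsed: 2 hours = 120 minutes.
Faulty clock advances: 120 x 66/60 = 132 minutes (drift: 12 minutes ahead).
Shown time: 3:00 + 132 minutes = 5:12.

Final answer: 5:12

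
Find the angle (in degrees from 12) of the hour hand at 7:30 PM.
The hour hand moves 30 degrees per hour and 0.5 degrees per minute.
At 7:30: (7) x 30 + 30 x 0.5 = 210 + 15 = 225 degrees

Final answer: 225 degrees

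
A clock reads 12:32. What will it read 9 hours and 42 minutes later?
Starting time: 12:32
Adding 42 minutes to 32 minutes: 32 + 42 = 74 minutes = 1 hour and 14 minutes
Adding 9 hours: 12 + 9 + 1 (carry) = 22 - 12 = 10
Final time: 10:14

Final answer: 10:14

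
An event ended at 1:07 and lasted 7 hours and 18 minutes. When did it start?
Starting time: 1:07 = 67 total minutes past 12:00
Subtracting: 7 hours and 18 minutes = 438 minutes
67 - 438 = -371 (negative, add 12 hours = 720) = 349 minutes
= 5 hours and 49 minutes past 12:00 = 5:49

Final answer: 5:49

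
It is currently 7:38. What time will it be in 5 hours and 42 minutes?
Starting time: 7:38
Adding 42 minutes to 38 minutes: 38 + 42 = 80 minutes = 1 hour and 20 minutes
Adding 5 hours: 7 + 5 + 1 (carry) = 13 - 12 = 1
Final time: 1:20

Final answer: 1:20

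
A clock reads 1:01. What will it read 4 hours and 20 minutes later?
Starting time: 1:01
Adding 20 minutes to 1 minute: 1 + 20 = 21 minutes
Adding 4 hours: 1 + 4 = 5
Final time: 5:21

Final answer: 5:21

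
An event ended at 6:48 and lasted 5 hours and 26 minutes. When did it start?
Starting time: 6:48 = 408 total minutes past 12:00
Subtracting: 5 hours and 26 minutes = 326 minutes
408 - 326 = 82 minutes
= 1 hour and 22 minutes past 12:00 = 1:22

Final answer: 1:22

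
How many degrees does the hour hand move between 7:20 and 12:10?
The hour hand moves 0.5 degrees per minute.
Time elapsed: 12:10 - 7:20 = 290 minutes
Angular displacement: 290 x 0.5 = 145 degrees

Final answer: 145 degrees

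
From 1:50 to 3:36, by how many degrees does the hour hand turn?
The hour hand moves 0.5 degrees per minute.
Time elapsed: 3:36 - 1:50 = 106 minutes
Angular displacement: 106 x 0.5 = 53 degrees

Final answer: 53 degrees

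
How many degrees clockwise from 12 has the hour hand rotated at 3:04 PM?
The hour hand moves 30 degrees per hour and 0.5 degrees per minute.
At 3:04: (3) x 30 + 4 x 0.5 = 90 + 2 = 92 degrees

Final answer: 92 degrees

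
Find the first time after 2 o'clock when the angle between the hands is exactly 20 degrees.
At t minutes past 2:00, the hour hand is at 30 x 2 + 0.5t degrees and the minute hand is at 6t degrees.
The smaller angle between them is 20 degrees when |30H - 5.5t| = 20 or |30H - 5.5t| = 340.
With H = 2, solve 30 x 2 - 5.5t = +/- target for each target:
  t = (30 x 2 - 20) / 5.5 = 7.27
  t = (30 x 2 + 20) / 5.5 = 14.55
  t = (30 x 2 - 340) / 5.5 = -50.91 (outside (0, 60))
  t = (30 x 2 + 340) / 5.5 = 72.73 (outside (0, 60))
Valid solutions in (0, 60): {7.27, 14.55} minutes.
The first occurrence is t = 7.27 minutes.
The hands form a 20-degree angle at 7.27 minutes past 2:00.

Final answer: 7.27 minutes past 2:00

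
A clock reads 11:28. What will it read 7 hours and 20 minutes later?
Starting time: 11:28
Adding 20 minutes to 28 minutes: 28 + 20 = 48 minutes
Adding 7 hours: 11 + 7 = 18 - 12 = 6
Final time: 6:48

Final answer: 6:48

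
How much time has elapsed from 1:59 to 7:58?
From 1:59 to 7:58:
(7 x 60 + 58) - (1 x 60 + 59) = 478 - 119 = 359 minutes
= 5 hours and 59 minutes

Final answer: 5 hours and 59 minutes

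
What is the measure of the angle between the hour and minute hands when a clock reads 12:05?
Hour hand position: 0 x 30 + 5 x 0.5 = 2.5 degrees
Minute hand position: 5 x 6 = 30 degrees
Difference: |2.5 - 30| = 27.5 degrees
The angle between the hands is 27.5 degrees

Final answer: 27.5 degrees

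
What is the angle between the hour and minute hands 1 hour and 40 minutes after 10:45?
First find the time 1 hour and 40 minutes after 10:45.
Total minutes: 10 x 60 + 45 + 1 x 60 + 40 = 745.
745 mod 720 = 25 minutes = 12:25.
Now compute the angle at 12:25:
Hour hand: 0 x 30 + 25 x 0.5 = 12.5 degrees
Minute hand: 25 x 6 = 150 degrees
Difference: |12.5 - 150| = 137.5 degrees
The angle is 137.5 degrees

Final answer: 137.5 degrees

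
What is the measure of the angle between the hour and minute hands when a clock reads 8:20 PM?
Hour hand position: 8 x 30 + 20 x 0.5 = 250 degrees
Minute hand position: 20 x 6 = 120 degrees
Difference: |250 - 120| = 130 degrees
The angle between the hands is 130 degrees

Final answer: 130 degrees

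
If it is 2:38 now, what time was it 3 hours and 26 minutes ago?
Starting time: 2:38 = 158 total minutes past 12:00
Subtracting: 3 hours and 26 minutes = 206 minutes
158 - 206 = -48 (negative, add 12 hours = 720) = 672 minutes
= 11 hours and 12 minutes past 12:00 = 11:12

Final answer: 11:12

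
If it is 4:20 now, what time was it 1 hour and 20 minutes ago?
Starting time: 4:20 = 260 total minutes past 12:00
Subtracting: 1 hour and 20 minutes = 80 minutes
260 - 80 = 180 minutes
= 3 hours past 12:00 = 3:00

Final answer: 3:00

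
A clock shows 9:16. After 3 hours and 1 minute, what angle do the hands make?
First find the time 3 hours and 1 minute after 9:16.
Total minutes: 9 x 60 + 16 + 3 x 60 + 1 = 737.
737 mod 720 = 17 minutes = 12:17.
Now compute the angle at 12:17:
Hour hand: 0 x 30 + 17 x 0.5 = 8.5 degrees
Minute hand: 17 x 6 = 102 degrees
Difference: |8.5 - 102| = 93.5 degrees
The angle is 93.5 degrees

Final answer: 93.5 degrees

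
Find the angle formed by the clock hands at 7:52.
Hour hand position: 7 x 30 + 52 x 0.5 = 236 degrees
Minute hand position: 52 x 6 = 312 degrees
Difference: |236 - 312| = 76 degrees
The angle between the hands is 76 degrees

Final answer: 76 degrees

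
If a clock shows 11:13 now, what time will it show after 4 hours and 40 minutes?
Starting time: 11:13
Adding 40 minutes to 13 minutes: 13 + 40 = 53 minutes
Adding 4 hours: 11 + 4 = 15 - 12 = 3
Final time: 3:53

Final answer: 3:53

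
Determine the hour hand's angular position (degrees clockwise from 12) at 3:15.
The hour hand moves 30 degrees per hour and 0.5 degrees per minute.
At 3:15: (3) x 30 + 15 x 0.5 = 90 + 7.5 = 97.5 degrees

Final answer: 97.5 degrees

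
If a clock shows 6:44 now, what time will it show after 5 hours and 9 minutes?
Starting time: 6:44
Adding 9 minutes to 44 minutes: 44 + 9 = 53 minutes
Adding 5 hours: 6 + 5 = 11
Final time: 11:53

Final answer: 11:53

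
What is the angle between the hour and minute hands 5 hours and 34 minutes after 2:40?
First find the time 5 hours and 34 minutes after 2:40.
Total minutes: 2 x 60 + 40 + 5 x 60 + 34 = 494.
494 mod 720 = 494 minutes = 8:14.
Now compute the angle at 8:14:
Hour hand: 8 x 30 + 14 x 0.5 = 247 degrees
Minute hand: 14 x 6 = 84 degrees
Difference: |247 - 84| = 163 degrees
The angle is 163 degrees

Final answer: 163 degrees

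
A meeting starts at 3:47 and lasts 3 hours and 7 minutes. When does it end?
Starting time: 3:47
Adding 7 minutes to 47 minutes: 47 + 7 = 54 minutes
Adding 3 hours: 3 + 3 = 6
Final time: 6:54

Final answer: 6:54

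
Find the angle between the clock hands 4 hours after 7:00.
First find the time 4 hours after 7:00.
Total minutes: 7 x 60 + 0 + 4 x 60 + 0 = 660.
660 mod 720 = 660 minutes = 11:00.
Now compute the angle at 11:00:
Hour hand: 11 x 30 + 0 x 0.5 = 330 degrees
Minute hand: 0 x 6 = 0 degrees
Difference: |330 - 0| = 330 degrees
Smaller angle: 360 - 330 = 30 degrees

Final answer: 30 degrees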